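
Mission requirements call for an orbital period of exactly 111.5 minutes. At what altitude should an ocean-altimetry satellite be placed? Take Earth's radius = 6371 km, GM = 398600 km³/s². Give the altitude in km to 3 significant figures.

1300 km

T = 111.5 min = 6690.0 s.
From T = 2π√(a³/μ): a = (μ T²/4π²)^(1/3) = (398600 × 6690.0² / 4π²)^(1/3) = 7674 km.
Altitude h = a − R = 7674 − 6371 = 1303 km.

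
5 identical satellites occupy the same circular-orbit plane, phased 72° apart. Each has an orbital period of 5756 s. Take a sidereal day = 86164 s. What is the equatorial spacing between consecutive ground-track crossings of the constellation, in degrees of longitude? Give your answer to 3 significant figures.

4.81°

Single-satellite node shift = (5756.0/86164) × 360° = 24.05°.
With 5 satellites evenly phased, successive equator crossings are 24.05/5 = 4.810° apart.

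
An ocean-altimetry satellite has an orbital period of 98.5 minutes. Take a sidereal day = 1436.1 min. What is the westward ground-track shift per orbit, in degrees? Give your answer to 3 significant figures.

24.7°

T = 98.5 min = 5910.0 s.
During one orbit Earth rotates (5910.0 / 86166) × 360° = 24.69°.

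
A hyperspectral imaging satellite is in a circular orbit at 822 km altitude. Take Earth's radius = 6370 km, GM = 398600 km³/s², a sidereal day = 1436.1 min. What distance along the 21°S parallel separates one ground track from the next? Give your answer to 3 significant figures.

Semi-major axis a = 6370 + 822 = 7192 km. Period T = 2π√(a³/μ) = 2π√(7192³/398600) = 6070.0 s = 101.17 min.
Node shift per orbit = (6070.0/86166) × 360° = 25.36°.
Equatorial spacing = 25.36 × 111.2 km/° = 2819 km.
At 21° latitude, spacing = 2819 × cos(21°) = 2632 km.

2630 km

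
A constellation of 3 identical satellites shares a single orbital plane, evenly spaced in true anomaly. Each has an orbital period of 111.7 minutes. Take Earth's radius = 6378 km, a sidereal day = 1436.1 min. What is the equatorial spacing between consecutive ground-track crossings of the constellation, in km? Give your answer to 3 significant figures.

1040 km

T = 111.7 min = 6702.0 s.
Single-satellite node shift = (6702.0/86166) × 360° = 28.00°.
With 3 satellites evenly phased, successive equator crossings are 28.00/3 = 9.334° apart.
That is 9.334 × 111.3 = 1039 km at the equator.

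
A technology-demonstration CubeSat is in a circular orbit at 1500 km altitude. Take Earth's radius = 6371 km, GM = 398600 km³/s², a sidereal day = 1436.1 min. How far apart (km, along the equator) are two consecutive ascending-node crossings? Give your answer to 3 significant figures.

Semi-major axis a = 6371 + 1500 = 7871 km. Period T = 2π√(a³/μ) = 2π√(7871³/398600) = 6949.5 s = 115.83 min.
During one orbit Earth rotates (6949.5 / 86166) × 360° = 29.04°.
At the equator that is 29.04° × (2π·6371/360) km/° = 29.04 × 111.2 = 3229 km.

3230 km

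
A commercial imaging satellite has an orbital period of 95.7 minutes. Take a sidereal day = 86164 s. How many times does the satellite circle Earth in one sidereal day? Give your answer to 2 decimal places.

T = 95.7 min = 5742.0 s.
Orbits per sidereal day = 86164 / 5742.0 = 15.006.

15.01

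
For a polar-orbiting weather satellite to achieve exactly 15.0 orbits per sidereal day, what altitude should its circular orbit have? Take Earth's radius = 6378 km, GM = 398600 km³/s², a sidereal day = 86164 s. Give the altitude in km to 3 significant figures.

Required period T = 86164 / 15.0 = 5744.3 s.
From T = 2π√(a³/μ): a = (μ T²/4π²)^(1/3) = (398600 × 5744.3² / 4π²)^(1/3) = 6932 km.
Altitude h = a − R = 6932 − 6378 = 554 km.

554 km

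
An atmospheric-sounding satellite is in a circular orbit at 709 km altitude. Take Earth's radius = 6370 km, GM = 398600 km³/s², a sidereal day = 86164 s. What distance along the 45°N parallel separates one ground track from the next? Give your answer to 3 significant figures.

Semi-major axis a = 6370 + 709 = 7079 km. Period T = 2π√(a³/μ) = 2π√(7079³/398600) = 5927.5 s = 98.79 min.
Node shift per orbit = (5927.5/86164) × 360° = 24.77°.
Equatorial spacing = 24.77 × 111.2 km/° = 2753 km.
At 45° latitude, spacing = 2753 × cos(45°) = 1947 km.

1950 km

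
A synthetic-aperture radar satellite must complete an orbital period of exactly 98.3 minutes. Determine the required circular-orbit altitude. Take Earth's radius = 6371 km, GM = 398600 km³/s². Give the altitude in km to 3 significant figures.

685 km

T = 98.3 min = 5898.0 s.
From T = 2π√(a³/μ): a = (μ T²/4π²)^(1/3) = (398600 × 5898.0² / 4π²)^(1/3) = 7056 km.
Altitude h = a − R = 7056 − 6371 = 685 km.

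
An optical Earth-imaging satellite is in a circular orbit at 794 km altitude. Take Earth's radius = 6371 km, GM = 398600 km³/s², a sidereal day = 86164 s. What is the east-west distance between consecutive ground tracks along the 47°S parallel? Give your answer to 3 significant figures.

1910 km

Semi-major axis a = 6371 + 794 = 7165 km. Period T = 2π√(a³/μ) = 2π√(7165³/398600) = 6035.8 s = 100.60 min.
Node shift per orbit = (6035.8/86164) × 360° = 25.22°.
Equatorial spacing = 25.22 × 111.2 km/° = 2804 km.
At 47° latitude, spacing = 2804 × cos(47°) = 1912 km.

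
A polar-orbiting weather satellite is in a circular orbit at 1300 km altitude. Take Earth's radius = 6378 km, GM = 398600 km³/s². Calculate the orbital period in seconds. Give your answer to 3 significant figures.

Semi-major axis a = 6378 + 1300 = 7678 km. Period T = 2π√(a³/μ) = 2π√(7678³/398600) = 6695.5 s = 111.59 min.

6700 seconds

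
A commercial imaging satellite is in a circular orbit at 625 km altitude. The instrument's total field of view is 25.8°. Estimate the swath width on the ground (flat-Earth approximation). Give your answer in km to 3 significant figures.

Half-angle = 25.8°/2 = 12.9°.
Swath width ≈ 2h·tan(θ/2) = 2 × 625 × tan(12.9°) = 286.3 km.

286 km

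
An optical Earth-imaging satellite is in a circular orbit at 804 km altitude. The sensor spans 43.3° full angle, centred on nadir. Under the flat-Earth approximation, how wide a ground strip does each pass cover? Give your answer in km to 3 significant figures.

Half-angle = 43.3°/2 = 21.65°.
Swath width ≈ 2h·tan(θ/2) = 2 × 804 × tan(21.65°) = 638.3 km.

638 km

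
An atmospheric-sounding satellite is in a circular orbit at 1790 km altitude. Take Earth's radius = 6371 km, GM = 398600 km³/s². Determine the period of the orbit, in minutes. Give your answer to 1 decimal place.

Semi-major axis a = 6371 + 1790 = 8161 km. Period T = 2π√(a³/μ) = 2π√(8161³/398600) = 7337.1 s = 122.29 min.

122.3 min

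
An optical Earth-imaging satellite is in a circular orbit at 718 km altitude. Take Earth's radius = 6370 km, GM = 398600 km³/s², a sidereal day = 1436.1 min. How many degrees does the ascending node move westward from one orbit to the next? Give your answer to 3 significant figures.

24.8°

Semi-major axis a = 6370 + 718 = 7088 km. Period T = 2π√(a³/μ) = 2π√(7088³/398600) = 5938.8 s = 98.98 min.
During one orbit Earth rotates (5938.8 / 86166) × 360° = 24.81°.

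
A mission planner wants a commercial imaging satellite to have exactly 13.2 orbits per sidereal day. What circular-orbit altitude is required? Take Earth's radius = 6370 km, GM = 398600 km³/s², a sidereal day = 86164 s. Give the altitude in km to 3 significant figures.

Required period T = 86164 / 13.2 = 6527.6 s.
From T = 2π√(a³/μ): a = (μ T²/4π²)^(1/3) = (398600 × 6527.6² / 4π²)^(1/3) = 7549 km.
Altitude h = a − R = 7549 − 6370 = 1179 km.

1180 km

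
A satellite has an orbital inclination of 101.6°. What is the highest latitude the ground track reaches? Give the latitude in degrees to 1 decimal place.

78.4°

Retrograde orbit: the ground track reaches ±(180° − i) = ±(180 − 101.6) = ±78.4°.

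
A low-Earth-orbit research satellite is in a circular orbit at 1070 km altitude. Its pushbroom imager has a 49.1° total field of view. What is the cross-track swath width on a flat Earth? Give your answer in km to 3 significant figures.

Half-angle = 49.1°/2 = 24.55°.
Swath width ≈ 2h·tan(θ/2) = 2 × 1070 × tan(24.55°) = 977.5 km.

978 km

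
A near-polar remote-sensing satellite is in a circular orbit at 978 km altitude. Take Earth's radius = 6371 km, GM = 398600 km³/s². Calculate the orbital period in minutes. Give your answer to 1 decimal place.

104.5 min

Semi-major axis a = 6371 + 978 = 7349 km. Period T = 2π√(a³/μ) = 2π√(7349³/398600) = 6269.8 s = 104.50 min.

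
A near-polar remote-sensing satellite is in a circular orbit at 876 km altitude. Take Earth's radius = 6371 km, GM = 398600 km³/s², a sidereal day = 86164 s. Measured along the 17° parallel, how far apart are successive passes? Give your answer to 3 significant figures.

Semi-major axis a = 6371 + 876 = 7247 km. Period T = 2π√(a³/μ) = 2π√(7247³/398600) = 6139.7 s = 102.33 min.
Node shift per orbit = (6139.7/86164) × 360° = 25.65°.
Equatorial spacing = 25.65 × 111.2 km/° = 2852 km.
At 17° latitude, spacing = 2852 × cos(17°) = 2728 km.

2730 km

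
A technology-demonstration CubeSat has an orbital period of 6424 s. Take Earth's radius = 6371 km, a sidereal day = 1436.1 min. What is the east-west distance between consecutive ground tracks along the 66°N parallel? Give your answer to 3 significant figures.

Node shift per orbit = (6424.0/86166) × 360° = 26.84°.
Equatorial spacing = 26.84 × 111.2 km/° = 2984 km.
At 66° latitude, spacing = 2984 × cos(66°) = 1214 km.

1210 km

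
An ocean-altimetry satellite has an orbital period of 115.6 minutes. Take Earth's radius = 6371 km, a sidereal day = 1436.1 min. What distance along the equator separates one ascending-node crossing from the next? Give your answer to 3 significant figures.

3220 km

T = 115.6 min = 6936.0 s.
During one orbit Earth rotates (6936.0 / 86166) × 360° = 28.98°.
At the equator that is 28.98° × (2π·6371/360) km/° = 28.98 × 111.2 = 3222 km.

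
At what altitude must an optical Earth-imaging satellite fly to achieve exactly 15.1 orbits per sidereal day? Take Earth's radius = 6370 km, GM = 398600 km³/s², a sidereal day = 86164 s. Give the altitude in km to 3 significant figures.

532 km

Required period T = 86164 / 15.1 = 5706.2 s.
From T = 2π√(a³/μ): a = (μ T²/4π²)^(1/3) = (398600 × 5706.2² / 4π²)^(1/3) = 6902 km.
Altitude h = a − R = 6902 − 6370 = 532 km.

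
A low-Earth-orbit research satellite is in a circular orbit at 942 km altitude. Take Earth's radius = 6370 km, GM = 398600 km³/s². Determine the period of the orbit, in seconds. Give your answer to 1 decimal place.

Semi-major axis a = 6370 + 942 = 7312 km. Period T = 2π√(a³/μ) = 2π√(7312³/398600) = 6222.5 s = 103.71 min.

6222.5 seconds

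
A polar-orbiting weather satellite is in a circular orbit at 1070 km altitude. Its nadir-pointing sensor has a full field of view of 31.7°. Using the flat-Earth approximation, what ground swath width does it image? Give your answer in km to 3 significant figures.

Half-angle = 31.7°/2 = 15.85°.
Swath width ≈ 2h·tan(θ/2) = 2 × 1070 × tan(15.85°) = 607.6 km.

608 km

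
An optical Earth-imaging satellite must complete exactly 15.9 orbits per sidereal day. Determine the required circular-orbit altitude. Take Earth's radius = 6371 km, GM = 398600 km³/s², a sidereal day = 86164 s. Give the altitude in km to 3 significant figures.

297 km

Required period T = 86164 / 15.9 = 5419.1 s.
From T = 2π√(a³/μ): a = (μ T²/4π²)^(1/3) = (398600 × 5419.1² / 4π²)^(1/3) = 6668 km.
Altitude h = a − R = 6668 − 6371 = 297 km.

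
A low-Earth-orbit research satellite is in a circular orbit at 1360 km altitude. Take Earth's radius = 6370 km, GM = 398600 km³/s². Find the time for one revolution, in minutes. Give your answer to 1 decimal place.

Semi-major axis a = 6370 + 1360 = 7730 km. Period T = 2π√(a³/μ) = 2π√(7730³/398600) = 6763.6 s = 112.73 min.

112.7 min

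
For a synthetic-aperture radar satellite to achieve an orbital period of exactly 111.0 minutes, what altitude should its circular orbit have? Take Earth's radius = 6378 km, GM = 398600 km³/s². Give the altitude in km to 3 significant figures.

T = 111.0 min = 6660.0 s.
From T = 2π√(a³/μ): a = (μ T²/4π²)^(1/3) = (398600 × 6660.0² / 4π²)^(1/3) = 7651 km.
Altitude h = a − R = 7651 − 6378 = 1273 km.

1270 km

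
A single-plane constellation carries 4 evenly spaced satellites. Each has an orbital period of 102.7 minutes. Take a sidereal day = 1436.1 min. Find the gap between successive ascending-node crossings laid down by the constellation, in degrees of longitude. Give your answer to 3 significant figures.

T = 102.7 min = 6162.0 s.
Single-satellite node shift = (6162.0/86166) × 360° = 25.74°.
With 4 satellites evenly phased, successive equator crossings are 25.74/4 = 6.436° apart.

6.44°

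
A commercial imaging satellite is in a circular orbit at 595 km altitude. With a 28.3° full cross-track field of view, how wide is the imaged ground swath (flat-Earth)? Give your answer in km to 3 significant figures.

Half-angle = 28.3°/2 = 14.15°.
Swath width ≈ 2h·tan(θ/2) = 2 × 595 × tan(14.15°) = 300.0 km.

300 km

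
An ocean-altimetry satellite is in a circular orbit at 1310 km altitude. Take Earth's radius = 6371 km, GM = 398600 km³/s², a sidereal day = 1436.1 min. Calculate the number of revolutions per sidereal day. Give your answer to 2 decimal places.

Semi-major axis a = 6371 + 1310 = 7681 km. Period T = 2π√(a³/μ) = 2π√(7681³/398600) = 6699.4 s = 111.66 min.
Orbits per sidereal day = 86166 / 6699.4 = 12.862.

12.86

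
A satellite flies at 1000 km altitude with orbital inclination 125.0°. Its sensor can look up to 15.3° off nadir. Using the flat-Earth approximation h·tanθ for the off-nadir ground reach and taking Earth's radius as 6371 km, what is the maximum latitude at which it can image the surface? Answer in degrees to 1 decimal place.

57.5°

Retrograde orbit: the ground track reaches ±(180° − i) = ±(180 − 125.0) = ±55.0°.
Sensor half-swath on the ground ≈ 1000·tan(15.3°) = 274 km = 2.46° of latitude.
Maximum observable latitude ≈ 55.0 + 2.46 = 57.5°.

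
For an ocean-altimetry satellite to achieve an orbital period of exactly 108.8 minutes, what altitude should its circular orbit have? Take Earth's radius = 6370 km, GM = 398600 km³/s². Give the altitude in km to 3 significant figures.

T = 108.8 min = 6528.0 s.
From T = 2π√(a³/μ): a = (μ T²/4π²)^(1/3) = (398600 × 6528.0² / 4π²)^(1/3) = 7549 km.
Altitude h = a − R = 7549 − 6370 = 1179 km.

1180 km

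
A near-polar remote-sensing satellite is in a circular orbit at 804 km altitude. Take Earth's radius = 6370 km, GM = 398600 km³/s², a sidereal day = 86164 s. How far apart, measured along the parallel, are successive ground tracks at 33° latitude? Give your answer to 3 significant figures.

Semi-major axis a = 6370 + 804 = 7174 km. Period T = 2π√(a³/μ) = 2π√(7174³/398600) = 6047.2 s = 100.79 min.
Node shift per orbit = (6047.2/86164) × 360° = 25.27°.
Equatorial spacing = 25.27 × 111.2 km/° = 2809 km.
At 33° latitude, spacing = 2809 × cos(33°) = 2356 km.

2360 km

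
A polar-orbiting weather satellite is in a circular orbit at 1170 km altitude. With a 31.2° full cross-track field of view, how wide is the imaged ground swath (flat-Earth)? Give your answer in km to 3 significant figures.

Half-angle = 31.2°/2 = 15.6°.
Swath width ≈ 2h·tan(θ/2) = 2 × 1170 × tan(15.6°) = 653.3 km.

653 km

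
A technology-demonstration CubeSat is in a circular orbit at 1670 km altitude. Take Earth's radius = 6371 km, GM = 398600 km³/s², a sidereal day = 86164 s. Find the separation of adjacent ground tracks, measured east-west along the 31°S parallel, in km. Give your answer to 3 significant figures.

Semi-major axis a = 6371 + 1670 = 8041 km. Period T = 2π√(a³/μ) = 2π√(8041³/398600) = 7175.9 s = 119.60 min.
Node shift per orbit = (7175.9/86164) × 360° = 29.98°.
Equatorial spacing = 29.98 × 111.2 km/° = 3334 km.
At 31° latitude, spacing = 3334 × cos(31°) = 2858 km.

2860 km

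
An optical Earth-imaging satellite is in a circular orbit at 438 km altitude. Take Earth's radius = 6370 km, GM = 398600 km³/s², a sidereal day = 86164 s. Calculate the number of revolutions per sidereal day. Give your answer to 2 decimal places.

Semi-major axis a = 6370 + 438 = 6808 km. Period T = 2π√(a³/μ) = 2π√(6808³/398600) = 5590.4 s = 93.17 min.
Orbits per sidereal day = 86164 / 5590.4 = 15.413.

15.41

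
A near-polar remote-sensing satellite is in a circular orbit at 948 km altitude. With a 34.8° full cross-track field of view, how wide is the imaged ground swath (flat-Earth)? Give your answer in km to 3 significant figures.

Half-angle = 34.8°/2 = 17.4°.
Swath width ≈ 2h·tan(θ/2) = 2 × 948 × tan(17.4°) = 594.2 km.

594 km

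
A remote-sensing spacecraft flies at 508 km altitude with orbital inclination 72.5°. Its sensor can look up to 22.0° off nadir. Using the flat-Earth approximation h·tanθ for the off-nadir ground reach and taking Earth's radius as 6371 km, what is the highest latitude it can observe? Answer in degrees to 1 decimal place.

74.3°

For a prograde orbit the ground track reaches latitude ±i = ±72.5°.
Sensor half-swath on the ground ≈ 508·tan(22.0°) = 205 km = 1.85° of latitude.
Maximum observable latitude ≈ 72.5 + 1.85 = 74.3°.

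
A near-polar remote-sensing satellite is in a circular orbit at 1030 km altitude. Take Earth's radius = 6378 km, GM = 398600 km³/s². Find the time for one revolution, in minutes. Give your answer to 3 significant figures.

106 min

Semi-major axis a = 6378 + 1030 = 7408 km. Period T = 2π√(a³/μ) = 2π√(7408³/398600) = 6345.5 s = 105.76 min.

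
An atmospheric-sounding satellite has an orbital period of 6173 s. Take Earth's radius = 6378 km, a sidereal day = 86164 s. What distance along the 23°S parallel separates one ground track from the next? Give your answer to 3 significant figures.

2640 km

Node shift per orbit = (6173.0/86164) × 360° = 25.79°.
Equatorial spacing = 25.79 × 111.3 km/° = 2871 km.
At 23° latitude, spacing = 2871 × cos(23°) = 2643 km.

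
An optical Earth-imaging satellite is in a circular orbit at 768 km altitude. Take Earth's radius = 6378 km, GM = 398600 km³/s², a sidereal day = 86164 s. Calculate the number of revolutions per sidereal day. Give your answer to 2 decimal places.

Semi-major axis a = 6378 + 768 = 7146 km. Period T = 2π√(a³/μ) = 2π√(7146³/398600) = 6011.8 s = 100.20 min.
Orbits per sidereal day = 86164 / 6011.8 = 14.332.

14.33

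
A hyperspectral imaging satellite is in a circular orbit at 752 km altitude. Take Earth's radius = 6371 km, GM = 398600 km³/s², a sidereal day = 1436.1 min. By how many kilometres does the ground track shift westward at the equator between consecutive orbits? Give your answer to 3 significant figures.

Semi-major axis a = 6371 + 752 = 7123 km. Period T = 2π√(a³/μ) = 2π√(7123³/398600) = 5982.8 s = 99.71 min.
During one orbit Earth rotates (5982.8 / 86166) × 360° = 25.00°.
At the equator that is 25.00° × (2π·6371/360) km/° = 25.00 × 111.2 = 2779 km.

2780 km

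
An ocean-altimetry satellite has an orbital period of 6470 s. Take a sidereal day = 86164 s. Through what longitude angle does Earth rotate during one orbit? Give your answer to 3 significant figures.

27.0°

During one orbit Earth rotates (6470.0 / 86164) × 360° = 27.03°.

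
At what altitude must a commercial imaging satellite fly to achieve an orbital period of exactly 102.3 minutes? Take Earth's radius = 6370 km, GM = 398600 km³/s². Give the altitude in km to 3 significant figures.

876 km

T = 102.3 min = 6138.0 s.
From T = 2π√(a³/μ): a = (μ T²/4π²)^(1/3) = (398600 × 6138.0² / 4π²)^(1/3) = 7246 km.
Altitude h = a − R = 7246 − 6370 = 876 km.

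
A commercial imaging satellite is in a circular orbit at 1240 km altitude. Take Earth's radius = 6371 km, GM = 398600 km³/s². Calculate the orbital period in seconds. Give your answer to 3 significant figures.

Semi-major axis a = 6371 + 1240 = 7611 km. Period T = 2π√(a³/μ) = 2π√(7611³/398600) = 6608.1 s = 110.13 min.

6610 seconds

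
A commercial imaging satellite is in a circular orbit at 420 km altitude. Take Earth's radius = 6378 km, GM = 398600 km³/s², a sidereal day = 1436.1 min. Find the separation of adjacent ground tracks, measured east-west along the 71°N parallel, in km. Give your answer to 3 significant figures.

845 km

Semi-major axis a = 6378 + 420 = 6798 km. Period T = 2π√(a³/μ) = 2π√(6798³/398600) = 5578.1 s = 92.97 min.
Node shift per orbit = (5578.1/86166) × 360° = 23.31°.
Equatorial spacing = 23.31 × 111.3 km/° = 2594 km.
At 71° latitude, spacing = 2594 × cos(71°) = 845 km.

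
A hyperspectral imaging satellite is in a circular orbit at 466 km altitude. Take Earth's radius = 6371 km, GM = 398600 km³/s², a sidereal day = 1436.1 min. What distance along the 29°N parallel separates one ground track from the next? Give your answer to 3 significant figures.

2290 km

Semi-major axis a = 6371 + 466 = 6837 km. Period T = 2π√(a³/μ) = 2π√(6837³/398600) = 5626.1 s = 93.77 min.
Node shift per orbit = (5626.1/86166) × 360° = 23.51°.
Equatorial spacing = 23.51 × 111.2 km/° = 2614 km.
At 29° latitude, spacing = 2614 × cos(29°) = 2286 km.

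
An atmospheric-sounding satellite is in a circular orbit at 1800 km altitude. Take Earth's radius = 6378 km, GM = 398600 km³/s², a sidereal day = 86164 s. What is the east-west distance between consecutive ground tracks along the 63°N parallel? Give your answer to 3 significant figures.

1550 km

Semi-major axis a = 6378 + 1800 = 8178 km. Period T = 2π√(a³/μ) = 2π√(8178³/398600) = 7360.1 s = 122.67 min.
Node shift per orbit = (7360.1/86164) × 360° = 30.75°.
Equatorial spacing = 30.75 × 111.3 km/° = 3423 km.
At 63° latitude, spacing = 3423 × cos(63°) = 1554 km.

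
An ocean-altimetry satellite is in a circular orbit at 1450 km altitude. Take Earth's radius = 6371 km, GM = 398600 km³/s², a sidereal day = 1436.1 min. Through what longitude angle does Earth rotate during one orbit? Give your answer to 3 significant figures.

Semi-major axis a = 6371 + 1450 = 7821 km. Period T = 2π√(a³/μ) = 2π√(7821³/398600) = 6883.4 s = 114.72 min.
During one orbit Earth rotates (6883.4 / 86166) × 360° = 28.76°.

28.8°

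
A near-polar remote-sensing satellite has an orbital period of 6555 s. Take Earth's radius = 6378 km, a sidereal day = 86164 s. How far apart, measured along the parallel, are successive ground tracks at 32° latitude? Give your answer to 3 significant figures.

2590 km

Node shift per orbit = (6555.0/86164) × 360° = 27.39°.
Equatorial spacing = 27.39 × 111.3 km/° = 3049 km.
At 32° latitude, spacing = 3049 × cos(32°) = 2585 km.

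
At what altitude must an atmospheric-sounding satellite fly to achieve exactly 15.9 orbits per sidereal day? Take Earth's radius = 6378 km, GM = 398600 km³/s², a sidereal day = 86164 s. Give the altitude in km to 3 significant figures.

290 km

Required period T = 86164 / 15.9 = 5419.1 s.
From T = 2π√(a³/μ): a = (μ T²/4π²)^(1/3) = (398600 × 5419.1² / 4π²)^(1/3) = 6668 km.
Altitude h = a − R = 6668 − 6378 = 290 km.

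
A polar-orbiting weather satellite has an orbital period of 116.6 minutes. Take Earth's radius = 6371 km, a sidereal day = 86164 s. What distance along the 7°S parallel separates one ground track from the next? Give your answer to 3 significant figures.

T = 116.6 min = 6996.0 s.
Node shift per orbit = (6996.0/86164) × 360° = 29.23°.
Equatorial spacing = 29.23 × 111.2 km/° = 3250 km.
At 7° latitude, spacing = 3250 × cos(7°) = 3226 km.

3230 km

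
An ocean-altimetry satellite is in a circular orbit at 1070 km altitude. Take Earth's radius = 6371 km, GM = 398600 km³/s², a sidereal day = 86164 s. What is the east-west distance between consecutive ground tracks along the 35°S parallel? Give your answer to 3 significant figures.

2430 km

Semi-major axis a = 6371 + 1070 = 7441 km. Period T = 2π√(a³/μ) = 2π√(7441³/398600) = 6387.9 s = 106.47 min.
Node shift per orbit = (6387.9/86164) × 360° = 26.69°.
Equatorial spacing = 26.69 × 111.2 km/° = 2968 km.
At 35° latitude, spacing = 2968 × cos(35°) = 2431 km.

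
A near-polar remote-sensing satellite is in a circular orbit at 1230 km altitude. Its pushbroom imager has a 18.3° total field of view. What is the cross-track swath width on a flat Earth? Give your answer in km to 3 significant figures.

396 km

Half-angle = 18.3°/2 = 9.15°.
Swath width ≈ 2h·tan(θ/2) = 2 × 1230 × tan(9.15°) = 396.2 km.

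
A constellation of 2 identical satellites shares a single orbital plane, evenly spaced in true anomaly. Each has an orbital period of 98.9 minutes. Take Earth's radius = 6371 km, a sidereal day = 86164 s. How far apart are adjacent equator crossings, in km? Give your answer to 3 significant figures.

1380 km

T = 98.9 min = 5934.0 s.
Single-satellite node shift = (5934.0/86164) × 360° = 24.79°.
With 2 satellites evenly phased, successive equator crossings are 24.79/2 = 12.396° apart.
That is 12.396 × 111.2 = 1378 km at the equator.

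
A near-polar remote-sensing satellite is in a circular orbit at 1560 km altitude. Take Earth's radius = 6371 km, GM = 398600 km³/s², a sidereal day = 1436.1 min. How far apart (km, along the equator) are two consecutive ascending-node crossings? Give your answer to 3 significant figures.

Semi-major axis a = 6371 + 1560 = 7931 km. Period T = 2π√(a³/μ) = 2π√(7931³/398600) = 7029.2 s = 117.15 min.
During one orbit Earth rotates (7029.2 / 86166) × 360° = 29.37°.
At the equator that is 29.37° × (2π·6371/360) km/° = 29.37 × 111.2 = 3266 km.

3270 km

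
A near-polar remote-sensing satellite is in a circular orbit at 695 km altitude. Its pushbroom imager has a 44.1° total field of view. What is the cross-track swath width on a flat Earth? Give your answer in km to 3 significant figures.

563 km

Half-angle = 44.1°/2 = 22.05°.
Swath width ≈ 2h·tan(θ/2) = 2 × 695 × tan(22.05°) = 563.0 km.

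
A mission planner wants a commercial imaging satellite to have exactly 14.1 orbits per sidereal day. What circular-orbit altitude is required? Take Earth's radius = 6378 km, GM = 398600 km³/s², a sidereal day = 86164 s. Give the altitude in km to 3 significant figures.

Required period T = 86164 / 14.1 = 6110.9 s.
From T = 2π√(a³/μ): a = (μ T²/4π²)^(1/3) = (398600 × 6110.9² / 4π²)^(1/3) = 7224 km.
Altitude h = a − R = 7224 − 6378 = 846 km.

846 km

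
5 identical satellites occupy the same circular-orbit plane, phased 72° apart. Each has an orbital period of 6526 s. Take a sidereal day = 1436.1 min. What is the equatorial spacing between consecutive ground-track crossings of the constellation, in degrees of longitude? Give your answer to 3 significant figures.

Single-satellite node shift = (6526.0/86166) × 360° = 27.27°.
With 5 satellites evenly phased, successive equator crossings are 27.27/5 = 5.453° apart.

5.45°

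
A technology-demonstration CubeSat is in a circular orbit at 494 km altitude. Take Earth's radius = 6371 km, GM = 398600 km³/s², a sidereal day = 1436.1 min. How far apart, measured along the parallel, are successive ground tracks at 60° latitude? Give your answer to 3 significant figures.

Semi-major axis a = 6371 + 494 = 6865 km. Period T = 2π√(a³/μ) = 2π√(6865³/398600) = 5660.7 s = 94.35 min.
Node shift per orbit = (5660.7/86166) × 360° = 23.65°.
Equatorial spacing = 23.65 × 111.2 km/° = 2630 km.
At 60° latitude, spacing = 2630 × cos(60°) = 1315 km.

1310 km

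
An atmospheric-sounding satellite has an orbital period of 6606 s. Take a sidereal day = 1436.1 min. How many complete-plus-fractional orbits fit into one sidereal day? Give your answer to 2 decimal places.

Orbits per sidereal day = 86166 / 6606.0 = 13.044.

13.04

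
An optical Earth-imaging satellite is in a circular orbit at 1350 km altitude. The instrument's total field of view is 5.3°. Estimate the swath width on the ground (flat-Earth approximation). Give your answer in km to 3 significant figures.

Half-angle = 5.3°/2 = 2.65°.
Swath width ≈ 2h·tan(θ/2) = 2 × 1350 × tan(2.65°) = 125.0 km.

125 km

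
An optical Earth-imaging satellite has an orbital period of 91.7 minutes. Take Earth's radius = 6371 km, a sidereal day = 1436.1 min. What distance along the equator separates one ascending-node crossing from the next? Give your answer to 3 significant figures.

2560 km

T = 91.7 min = 5502.0 s.
During one orbit Earth rotates (5502.0 / 86166) × 360° = 22.99°.
At the equator that is 22.99° × (2π·6371/360) km/° = 22.99 × 111.2 = 2556 km.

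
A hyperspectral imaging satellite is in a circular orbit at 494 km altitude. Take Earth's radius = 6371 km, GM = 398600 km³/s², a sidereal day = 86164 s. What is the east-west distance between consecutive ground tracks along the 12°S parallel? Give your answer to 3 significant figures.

2570 km

Semi-major axis a = 6371 + 494 = 6865 km. Period T = 2π√(a³/μ) = 2π√(6865³/398600) = 5660.7 s = 94.35 min.
Node shift per orbit = (5660.7/86164) × 360° = 23.65°.
Equatorial spacing = 23.65 × 111.2 km/° = 2630 km.
At 12° latitude, spacing = 2630 × cos(12°) = 2572 km.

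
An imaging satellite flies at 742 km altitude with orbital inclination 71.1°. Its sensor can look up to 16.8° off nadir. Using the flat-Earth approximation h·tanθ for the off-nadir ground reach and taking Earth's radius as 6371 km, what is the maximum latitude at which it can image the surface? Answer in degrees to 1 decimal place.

For a prograde orbit the ground track reaches latitude ±i = ±71.1°.
Sensor half-swath on the ground ≈ 742·tan(16.8°) = 224 km = 2.01° of latitude.
Maximum observable latitude ≈ 71.1 + 2.01 = 73.1°.

73.1°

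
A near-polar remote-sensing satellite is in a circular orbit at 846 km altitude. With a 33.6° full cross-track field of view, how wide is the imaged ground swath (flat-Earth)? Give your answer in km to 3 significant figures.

511 km

Half-angle = 33.6°/2 = 16.8°.
Swath width ≈ 2h·tan(θ/2) = 2 × 846 × tan(16.8°) = 510.8 km.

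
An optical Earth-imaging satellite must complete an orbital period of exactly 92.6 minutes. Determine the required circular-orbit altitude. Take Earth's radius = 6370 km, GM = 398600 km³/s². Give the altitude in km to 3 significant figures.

T = 92.6 min = 5556.0 s.
From T = 2π√(a³/μ): a = (μ T²/4π²)^(1/3) = (398600 × 5556.0² / 4π²)^(1/3) = 6780 km.
Altitude h = a − R = 6780 − 6370 = 410 km.

410 km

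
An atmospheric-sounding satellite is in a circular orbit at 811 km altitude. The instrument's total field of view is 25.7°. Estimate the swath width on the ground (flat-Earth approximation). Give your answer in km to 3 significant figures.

Half-angle = 25.7°/2 = 12.85°.
Swath width ≈ 2h·tan(θ/2) = 2 × 811 × tan(12.85°) = 370.0 km.

370 km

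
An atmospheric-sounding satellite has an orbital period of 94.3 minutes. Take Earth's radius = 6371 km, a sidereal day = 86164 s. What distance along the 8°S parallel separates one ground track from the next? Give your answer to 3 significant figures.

2600 km

T = 94.3 min = 5658.0 s.
Node shift per orbit = (5658.0/86164) × 360° = 23.64°.
Equatorial spacing = 23.64 × 111.2 km/° = 2629 km.
At 8° latitude, spacing = 2629 × cos(8°) = 2603 km.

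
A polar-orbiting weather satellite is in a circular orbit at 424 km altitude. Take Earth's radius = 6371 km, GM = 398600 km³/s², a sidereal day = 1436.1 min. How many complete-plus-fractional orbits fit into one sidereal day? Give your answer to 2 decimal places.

15.46

Semi-major axis a = 6371 + 424 = 6795 km. Period T = 2π√(a³/μ) = 2π√(6795³/398600) = 5574.4 s = 92.91 min.
Orbits per sidereal day = 86166 / 5574.4 = 15.458.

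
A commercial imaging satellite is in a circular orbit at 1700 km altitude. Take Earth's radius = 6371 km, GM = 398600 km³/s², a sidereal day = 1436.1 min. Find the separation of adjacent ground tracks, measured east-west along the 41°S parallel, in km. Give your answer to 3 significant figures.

Semi-major axis a = 6371 + 1700 = 8071 km. Period T = 2π√(a³/μ) = 2π√(8071³/398600) = 7216.1 s = 120.27 min.
Node shift per orbit = (7216.1/86166) × 360° = 30.15°.
Equatorial spacing = 30.15 × 111.2 km/° = 3352 km.
At 41° latitude, spacing = 3352 × cos(41°) = 2530 km.

2530 km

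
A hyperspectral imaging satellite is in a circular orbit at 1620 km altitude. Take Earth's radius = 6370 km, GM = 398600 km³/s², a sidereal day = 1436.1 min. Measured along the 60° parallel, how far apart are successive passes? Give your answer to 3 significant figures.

1650 km

Semi-major axis a = 6370 + 1620 = 7990 km. Period T = 2π√(a³/μ) = 2π√(7990³/398600) = 7107.7 s = 118.46 min.
Node shift per orbit = (7107.7/86166) × 360° = 29.70°.
Equatorial spacing = 29.70 × 111.2 km/° = 3302 km.
At 60° latitude, spacing = 3302 × cos(60°) = 1651 km.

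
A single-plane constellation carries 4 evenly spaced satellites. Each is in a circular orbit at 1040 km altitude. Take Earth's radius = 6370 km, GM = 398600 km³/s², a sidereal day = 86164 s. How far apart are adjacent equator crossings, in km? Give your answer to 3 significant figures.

Semi-major axis a = 6370 + 1040 = 7410 km. Period T = 2π√(a³/μ) = 2π√(7410³/398600) = 6348.0 s = 105.80 min.
Single-satellite node shift = (6348.0/86164) × 360° = 26.52°.
With 4 satellites evenly phased, successive equator crossings are 26.52/4 = 6.631° apart.
That is 6.631 × 111.2 = 737 km at the equator.

737 km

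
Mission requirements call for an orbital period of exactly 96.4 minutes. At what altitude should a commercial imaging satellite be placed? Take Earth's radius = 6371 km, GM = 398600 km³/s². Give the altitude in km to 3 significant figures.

593 km

T = 96.4 min = 5784.0 s.
From T = 2π√(a³/μ): a = (μ T²/4π²)^(1/3) = (398600 × 5784.0² / 4π²)^(1/3) = 6964 km.
Altitude h = a − R = 6964 − 6371 = 593 km.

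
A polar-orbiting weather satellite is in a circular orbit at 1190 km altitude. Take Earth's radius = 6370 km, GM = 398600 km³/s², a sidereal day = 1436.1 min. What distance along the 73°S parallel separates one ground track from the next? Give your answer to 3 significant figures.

Semi-major axis a = 6370 + 1190 = 7560 km. Period T = 2π√(a³/μ) = 2π√(7560³/398600) = 6541.7 s = 109.03 min.
Node shift per orbit = (6541.7/86166) × 360° = 27.33°.
Equatorial spacing = 27.33 × 111.2 km/° = 3039 km.
At 73° latitude, spacing = 3039 × cos(73°) = 888 km.

888 km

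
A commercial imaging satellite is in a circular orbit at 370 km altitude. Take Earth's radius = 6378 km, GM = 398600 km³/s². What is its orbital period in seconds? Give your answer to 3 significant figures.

Semi-major axis a = 6378 + 370 = 6748 km. Period T = 2π√(a³/μ) = 2π√(6748³/398600) = 5516.6 s = 91.94 min.

5520 seconds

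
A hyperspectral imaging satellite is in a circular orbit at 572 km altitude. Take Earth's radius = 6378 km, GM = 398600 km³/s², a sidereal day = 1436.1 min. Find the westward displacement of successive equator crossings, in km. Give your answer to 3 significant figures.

2680 km

Semi-major axis a = 6378 + 572 = 6950 km. Period T = 2π√(a³/μ) = 2π√(6950³/398600) = 5766.2 s = 96.10 min.
During one orbit Earth rotates (5766.2 / 86166) × 360° = 24.09°.
At the equator that is 24.09° × (2π·6378/360) km/° = 24.09 × 111.3 = 2682 km.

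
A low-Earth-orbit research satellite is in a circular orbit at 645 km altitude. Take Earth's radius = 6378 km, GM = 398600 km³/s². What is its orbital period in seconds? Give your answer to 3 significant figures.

Semi-major axis a = 6378 + 645 = 7023 km. Period T = 2π√(a³/μ) = 2π√(7023³/398600) = 5857.3 s = 97.62 min.

5860 seconds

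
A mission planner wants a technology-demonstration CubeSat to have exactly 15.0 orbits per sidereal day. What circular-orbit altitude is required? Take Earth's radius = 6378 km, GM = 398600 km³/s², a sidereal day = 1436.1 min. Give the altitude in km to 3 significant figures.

554 km

Required period T = 86166 / 15.0 = 5744.4 s.
From T = 2π√(a³/μ): a = (μ T²/4π²)^(1/3) = (398600 × 5744.4² / 4π²)^(1/3) = 6932 km.
Altitude h = a − R = 6932 − 6378 = 554 km.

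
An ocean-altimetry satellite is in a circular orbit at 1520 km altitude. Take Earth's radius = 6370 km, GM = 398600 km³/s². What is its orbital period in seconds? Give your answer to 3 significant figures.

6970 seconds

Semi-major axis a = 6370 + 1520 = 7890 km. Period T = 2π√(a³/μ) = 2π√(7890³/398600) = 6974.7 s = 116.25 min.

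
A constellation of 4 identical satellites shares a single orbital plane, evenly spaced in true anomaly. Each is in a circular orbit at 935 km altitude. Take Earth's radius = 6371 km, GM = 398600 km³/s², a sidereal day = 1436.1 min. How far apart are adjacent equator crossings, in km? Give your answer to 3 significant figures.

Semi-major axis a = 6371 + 935 = 7306 km. Period T = 2π√(a³/μ) = 2π√(7306³/398600) = 6214.9 s = 103.58 min.
Single-satellite node shift = (6214.9/86166) × 360° = 25.97°.
With 4 satellites evenly phased, successive equator crossings are 25.97/4 = 6.491° apart.
That is 6.491 × 111.2 = 722 km at the equator.

722 km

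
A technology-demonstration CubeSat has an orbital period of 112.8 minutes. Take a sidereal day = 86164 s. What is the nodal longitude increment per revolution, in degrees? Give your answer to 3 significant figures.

T = 112.8 min = 6768.0 s.
During one orbit Earth rotates (6768.0 / 86164) × 360° = 28.28°.

28.3°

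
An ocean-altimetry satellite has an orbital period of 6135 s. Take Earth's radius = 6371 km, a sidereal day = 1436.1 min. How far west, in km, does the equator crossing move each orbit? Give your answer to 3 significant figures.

2850 km

During one orbit Earth rotates (6135.0 / 86166) × 360° = 25.63°.
At the equator that is 25.63° × (2π·6371/360) km/° = 25.63 × 111.2 = 2850 km.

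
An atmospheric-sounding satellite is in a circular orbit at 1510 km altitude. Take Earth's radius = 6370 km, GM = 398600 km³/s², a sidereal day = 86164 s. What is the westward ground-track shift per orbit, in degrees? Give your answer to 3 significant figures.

29.1°

Semi-major axis a = 6370 + 1510 = 7880 km. Period T = 2π√(a³/μ) = 2π√(7880³/398600) = 6961.5 s = 116.02 min.
During one orbit Earth rotates (6961.5 / 86164) × 360° = 29.09°.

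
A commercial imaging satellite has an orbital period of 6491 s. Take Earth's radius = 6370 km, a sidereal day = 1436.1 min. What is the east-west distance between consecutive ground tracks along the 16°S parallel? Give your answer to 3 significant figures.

Node shift per orbit = (6491.0/86166) × 360° = 27.12°.
Equatorial spacing = 27.12 × 111.2 km/° = 3015 km.
At 16° latitude, spacing = 3015 × cos(16°) = 2898 km.

2900 km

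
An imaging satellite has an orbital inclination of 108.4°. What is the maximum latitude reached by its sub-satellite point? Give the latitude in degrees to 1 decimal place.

71.6°

Retrograde orbit: the ground track reaches ±(180° − i) = ±(180 − 108.4) = ±71.6°.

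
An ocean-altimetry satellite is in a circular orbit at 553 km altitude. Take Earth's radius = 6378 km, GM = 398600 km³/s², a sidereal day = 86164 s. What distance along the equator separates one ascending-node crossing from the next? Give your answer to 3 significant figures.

Semi-major axis a = 6378 + 553 = 6931 km. Period T = 2π√(a³/μ) = 2π√(6931³/398600) = 5742.6 s = 95.71 min.
During one orbit Earth rotates (5742.6 / 86164) × 360° = 23.99°.
At the equator that is 23.99° × (2π·6378/360) km/° = 23.99 × 111.3 = 2671 km.

2670 km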